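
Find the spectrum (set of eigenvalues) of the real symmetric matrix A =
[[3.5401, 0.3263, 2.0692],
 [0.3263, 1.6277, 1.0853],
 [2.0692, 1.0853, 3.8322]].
sigma(A) ≈ {1, 2, 6}

A is real symmetric, so its spectrum consists of real eigenvalues. Expanding the characteristic polynomial of the displayed matrix gives
  det(λ I - A) = p(λ) = λ^3 + (-9)λ^2 + (20)λ + (-12).
Solving p(λ) = 0 yields eigenvalues ≈ 1, 2, 6. (A is shown rounded to 4 decimals, so these recover the underlying integer eigenvalues to within that precision.)
Verification: the trace of A = 9 equals the sum of eigenvalues 9, and det(A) ≈ 12.0006 matches the eigenvalue product 12.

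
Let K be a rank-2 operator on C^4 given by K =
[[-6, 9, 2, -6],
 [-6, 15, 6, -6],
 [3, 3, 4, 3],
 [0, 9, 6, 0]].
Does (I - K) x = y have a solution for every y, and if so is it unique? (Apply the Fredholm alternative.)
(I - K) is singular (det(I - K) = 0, i.e. 1 ∈ sigma(K)). (I - K) x = y is solvable iff y ⊥ ker((I - K)^*) = span{(-12, 15, 2, -12)}, i.e. iff -12y_1 + 15y_2 + 2y_3 - 12y_4 = 0. When solvable, x is determined up to adding multiples of (-5, -3, 5, 3) (ker(I - K) = span{(-5, -3, 5, 3)}, dimension 1).

K has rank 2 and factors as K = U V^T = u1 v1^T + u2 v2^T with u1 = (2, 2, -1, 0), v1 = (-3, 3, 0, -3), u2 = (-1, -3, -2, -3), v2 = (0, -3, -2, 0) (multiplying out reproduces the displayed K). The nonzero eigenvalues of U V^T coincide with those of the 2 x 2 matrix G = V^T U = [[v1·u1, v1·u2], [v2·u1, v2·u2]] = [[0, 3], [-4, 13]], and by the Sylvester determinant identity det(I_4 - U V^T) = det(I_2 - V^T U) = det([[1, -3], [4, -12]]) = (1)(-12) - (-3)(4) = 0. (Direct check: I - K =
[[7, -9, -2, 6],
 [6, -14, -6, 6],
 [-3, -3, -3, -3],
 [0, -9, -6, 1]]
has determinant 0.) So 1 is an eigenvalue of K and (I - K) is not invertible. The finite-dimensional Fredholm alternative says: either (I - K) is invertible, or ker(I - K) ≠ {0} and then range(I - K) = ker((I - K)^*)^⊥, with dim ker(I - K) = dim ker((I - K)^*). We are in the second case, so we compute both kernels via the 2 x 2 reduction. If (I - U V^T) x = 0 then x = U (V^T x) lies in the column space of U; writing x = U b gives U (I_2 - G) b = 0, and since u1, u2 are independent, (I_2 - G) b = 0. With I_2 - G = [[1, -3], [4, -12]] (singular, as its determinant is 0) a null vector is b = (-3, -1), so ker(I - K) = span{-3·u1 + (-1)·u2} = span{(-5, -3, 5, 3)}. For the adjoint, (I - K)^* = I - K^T = I - V U^T, and the same argument gives ker((I - K)^*) = {V a : (I_2 - G)^T a = 0}; (I_2 - G)^T = [[1, 4], [-3, -12]] has null vector a = (4, -1), so ker((I - K)^*) = span{4·v1 + (-1)·v2} = span{(-12, 15, 2, -12)}. (Both kernels are 1-dimensional, matching rank(I - K) = 3.) Therefore (I - K) x = y is solvable iff <y, (-12, 15, 2, -12)> = 0, i.e. iff -12y_1 + 15y_2 + 2y_3 - 12y_4 = 0; when solvable the solution set is the line x_p + c·(-5, -3, 5, 3), c ∈ C.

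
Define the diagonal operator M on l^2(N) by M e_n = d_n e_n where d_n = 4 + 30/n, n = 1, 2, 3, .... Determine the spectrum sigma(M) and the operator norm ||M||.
sigma(M) = {4 + 30/n : n ≥ 1} ∪ {4}; ||M|| = 34

A bounded diagonal operator on l^2 with diagonal entries d_n has spectrum equal to the closure of {d_n : n ≥ 1}: every d_n is an eigenvalue (with eigenvector e_n), so {d_n} ⊂ sigma(M); the spectrum is closed, so its closure is too; and for lambda not in the closure, (M - lambda I) has bounded inverse (the diagonal entries 1/(d_n - lambda) are bounded). For our sequence d_n = 4 + 30/n, n = 1, 2, 3, ...:
  - {d_n} = {4 + 30/n : n ≥ 1}; the only limit point is 4
  - closure = {4 + 30/n : n ≥ 1} ∪ {4}
For the norm: a diagonal operator has ||M|| = sup_n |d_n|. Here d_n = 4 + 30/n is positive and decreasing, so sup_n |d_n| = d_1 = 4 + 30 = 34. So ||M|| = 34.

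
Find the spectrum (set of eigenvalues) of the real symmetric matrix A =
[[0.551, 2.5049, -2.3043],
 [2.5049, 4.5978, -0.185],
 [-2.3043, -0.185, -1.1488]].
sigma(A) ≈ {-3, 1, 6}

A is real symmetric, so its spectrum consists of real eigenvalues. Expanding the characteristic polynomial of the displayed matrix gives
  det(λ I - A) = p(λ) = λ^3 + (-4)λ^2 + (-15)λ + (17.9988).
Solving p(λ) = 0 yields eigenvalues ≈ -3, 1, 6. (A is shown rounded to 4 decimals, so these recover the underlying integer eigenvalues to within that precision.)
Verification: the trace of A = 4 equals the sum of eigenvalues 4, and det(A) ≈ -17.9988 matches the eigenvalue product -18.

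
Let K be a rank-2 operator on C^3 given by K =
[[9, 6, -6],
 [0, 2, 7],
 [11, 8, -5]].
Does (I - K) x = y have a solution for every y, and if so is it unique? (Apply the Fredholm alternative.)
(I - K) is invertible (det(I - K) = -32 ≠ 0), so for every y in C^3 the equation (I - K) x = y has a unique solution.

K has rank 2 and factors as K = U V^T = u1 v1^T + u2 v2^T with u1 = (-3, 2, -3), v1 = (-3, -2, 2), u2 = (0, 3, 1), v2 = (2, 2, 1) (multiplying out reproduces the displayed K). The nonzero eigenvalues of U V^T coincide with those of the 2 x 2 matrix G = V^T U = [[v1·u1, v1·u2], [v2·u1, v2·u2]] = [[-1, -4], [-5, 7]], and by the Sylvester determinant identity det(I_3 - U V^T) = det(I_2 - V^T U) = det([[2, 4], [5, -6]]) = (2)(-6) - (4)(5) = -32. (Direct check: I - K =
[[-8, -6, 6],
 [0, -1, -7],
 [-11, -8, 6]]
has determinant -32.) The finite-dimensional Fredholm alternative says: either (I - K) is invertible, or ker(I - K) ≠ {0} and then range(I - K) = ker((I - K)^*)^⊥, with dim ker(I - K) = dim ker((I - K)^*). Since det(I - K) ≠ 0, 1 is not an eigenvalue of K and ker(I - K) = {0}, so we are in the first case: for every y there is a unique x = (I - K)^(-1) y. (Explicitly, by the Woodbury identity, (I - U V^T)^(-1) = I + U (I_2 - G)^(-1) V^T.)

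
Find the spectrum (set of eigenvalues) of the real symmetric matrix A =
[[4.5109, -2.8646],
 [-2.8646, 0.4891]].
sigma(A) ≈ {-1, 6}

A is real symmetric, so its spectrum consists of real eigenvalues. Expanding the characteristic polynomial of the displayed matrix gives
  det(λ I - A) = p(λ) = λ^2 + (-5)λ + (-6).
Solving p(λ) = 0 yields eigenvalues ≈ -1, 6. (A is shown rounded to 4 decimals, so these recover the underlying integer eigenvalues to within that precision.)
Verification: the trace of A = 5 equals the sum of eigenvalues 5, and det(A) ≈ -5.9997 matches the eigenvalue product -6.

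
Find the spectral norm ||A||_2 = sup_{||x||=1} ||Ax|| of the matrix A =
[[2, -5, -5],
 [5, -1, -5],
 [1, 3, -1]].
||A||_2 ≈ 9.6197 (= sqrt(largest eigenvalue of A^T A))

||A||_2 = sigma_max(A) = sqrt(lambda_max(A^T A)). Form the symmetric matrix M = A^T A =
[[30, -12, -36],
 [-12, 35, 27],
 [-36, 27, 51]].
Its characteristic polynomial (trace, sum of principal 2x2 minors, determinant of M give the coefficients) is
  p(λ) = det(λ I - M) = λ^3 - 116λ^2 + 2196λ - 2304.
No integer candidate from the rational root theorem (±divisors of 2304) is a root, so the roots are irrational. The cubic discriminant is Δ = 18566194176 > 0, so there are three distinct real roots. p(1) = -223 and p(2) = 1632 have opposite signs, so a root lies in (1, 2); Newton's method refines it to λ ≈ 1.1141. p(22) = 512 and p(23) = -993 have opposite signs, so a root lies in (22, 23); Newton's method refines it to λ ≈ 22.3475. p(92) = -3408 and p(93) = 2997 have opposite signs, so a root lies in (92, 93); Newton's method refines it to λ ≈ 92.5384. Check (Vieta): the three roots sum to 116, matching tr M = 116.
So the eigenvalues of A^T A are ≈ 1.1141, 22.3475, 92.5384 (all ≥ 0, as they must be for A^T A). The largest is λ_max ≈ 92.5384, hence ||A||_2 = sqrt(λ_max) ≈ 9.6197.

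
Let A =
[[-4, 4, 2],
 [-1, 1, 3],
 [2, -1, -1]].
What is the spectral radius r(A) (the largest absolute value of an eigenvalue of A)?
r(A) ≈ 2.8784

The eigenvalues of A are the roots of its characteristic polynomial. With M = A (coefficients from the trace, the sum of principal 2x2 minors, and det A):
  p(λ) = det(λ I - M) = λ^3 + 4λ^2 + 2λ - 10.
No integer candidate from the rational root theorem (±divisors of 10) is a root, so the roots are irrational. The cubic discriminant is Δ = -1548 < 0, so there is one real root and a complex-conjugate pair. p(1) = -3 and p(2) = 18 have opposite signs, so a root lies in (1, 2); Newton's method refines it to λ ≈ 1.207. Dividing out (λ - (1.207)) leaves approximately λ^2 + 5.207λ + 8.2849. For λ^2 + 5.207λ + 8.2849 the discriminant is -6.0267. It is negative, so the remaining roots are the complex-conjugate pair λ ≈ -2.6035 ± 1.2275i. Their product equals the constant term, so |λ|^2 ≈ 8.2849 and |λ| ≈ 2.8784.
Thus the eigenvalues (to 4 decimals) are 1.207 (modulus 1.207); -2.6035 ± 1.2275i (modulus 2.8784). The spectral radius is the largest modulus: r(A) ≈ 2.8784. (Cross-check: r(A) ≤ ||A||_2 ≈ 6.9149; equality holds whenever A is normal, though it can also hold for some non-normal A.)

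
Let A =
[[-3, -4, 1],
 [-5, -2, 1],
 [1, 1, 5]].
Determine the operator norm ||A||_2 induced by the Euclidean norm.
||A||_2 ≈ 7.2386 (= sqrt(largest eigenvalue of A^T A))

||A||_2 = sigma_max(A) = sqrt(lambda_max(A^T A)). Form the symmetric matrix M = A^T A =
[[35, 23, -3],
 [23, 21, -1],
 [-3, -1, 27]].
Its characteristic polynomial (trace, sum of principal 2x2 minors, determinant of M give the coefficients) is
  p(λ) = det(λ I - M) = λ^3 - 83λ^2 + 1708λ - 5476.
No integer candidate from the rational root theorem (±divisors of 5476) is a root, so the roots are irrational. The cubic discriminant is Δ = 805618000 > 0, so there are three distinct real roots. p(3) = -1072 and p(4) = 92 have opposite signs, so a root lies in (3, 4); Newton's method refines it to λ ≈ 3.9162. p(26) = 400 and p(27) = -184 have opposite signs, so a root lies in (26, 27); Newton's method refines it to λ ≈ 26.6862. p(52) = -484 and p(53) = 778 have opposite signs, so a root lies in (52, 53); Newton's method refines it to λ ≈ 52.3976. Check (Vieta): the three roots sum to 83, matching tr M = 83.
So the eigenvalues of A^T A are ≈ 3.9162, 26.6862, 52.3976 (all ≥ 0, as they must be for A^T A). The largest is λ_max ≈ 52.3976, hence ||A||_2 = sqrt(λ_max) ≈ 7.2386.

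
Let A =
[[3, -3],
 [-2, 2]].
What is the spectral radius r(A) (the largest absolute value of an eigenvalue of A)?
r(A) = 5

The eigenvalues of A are the roots of its characteristic polynomial. With M = A (coefficients from the trace and determinant):
  p(λ) = det(λ I - M) = λ^2 - 5λ.
For λ^2 - 5λ the discriminant is 25. It is a perfect square (5^2), so the roots are rational: λ = (5 ± 5)/2 = 5, 0.
Thus the eigenvalues (to 4 decimals) are 5 (modulus 5); 0 (modulus 0). The spectral radius is the largest modulus: r(A) = 5. (Cross-check: r(A) ≤ ||A||_2 ≈ 5.099; equality holds whenever A is normal, though it can also hold for some non-normal A.)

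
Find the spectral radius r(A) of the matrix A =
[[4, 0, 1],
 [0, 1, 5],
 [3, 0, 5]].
r(A) = (9 + sqrt(13))/2 ≈ 6.3028

The eigenvalues of A are the roots of its characteristic polynomial. With M = A (coefficients from the trace, the sum of principal 2x2 minors, and det A):
  p(λ) = det(λ I - M) = λ^3 - 10λ^2 + 26λ - 17.
By the rational root theorem any rational root is an integer divisor of 17. Testing λ = 1: p(1) = 1 - 10 + 26 - 17 = 0, so λ = 1 is a root. Dividing out (λ - 1) leaves p(λ) = (λ - 1)(λ^2 - 9λ + 17). For λ^2 - 9λ + 17 the discriminant is 13. It is nonnegative but not a perfect square, so the roots are real and irrational: λ = (9 ± sqrt(13))/2 ≈ 6.3028, 2.6972.
Thus the eigenvalues (to 4 decimals) are 6.3028 (modulus 6.3028); 2.6972 (modulus 2.6972); 1 (modulus 1). The spectral radius is the largest modulus: r(A) = (9 + sqrt(13))/2 ≈ 6.3028. (Cross-check: r(A) ≤ ||A||_2 ≈ 7.8324; equality holds whenever A is normal, though it can also hold for some non-normal A.)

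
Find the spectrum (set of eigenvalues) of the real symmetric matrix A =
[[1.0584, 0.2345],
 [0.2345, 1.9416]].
sigma(A) ≈ {1, 2}

A is real symmetric, so its spectrum consists of real eigenvalues. Expanding the characteristic polynomial of the displayed matrix gives
  det(λ I - A) = p(λ) = λ^2 + (-3)λ + (2).
Solving p(λ) = 0 yields eigenvalues ≈ 1, 2. (A is shown rounded to 4 decimals, so these recover the underlying integer eigenvalues to within that precision.)
Verification: the trace of A = 3 equals the sum of eigenvalues 3, and det(A) ≈ 2.0000 matches the eigenvalue product 2.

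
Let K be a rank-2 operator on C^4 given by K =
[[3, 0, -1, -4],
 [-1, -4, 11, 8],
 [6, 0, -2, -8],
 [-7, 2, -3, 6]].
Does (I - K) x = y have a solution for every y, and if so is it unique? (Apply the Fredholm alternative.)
(I - K) is invertible (det(I - K) = -92 ≠ 0), so for every y in C^4 the equation (I - K) x = y has a unique solution.

K has rank 2 and factors as K = U V^T = u1 v1^T + u2 v2^T with u1 = (1, -3, 2, -1), v1 = (1, 1, -3, -3), u2 = (-1, -1, -2, 3), v2 = (-2, 1, -2, 1) (multiplying out reproduces the displayed K). The nonzero eigenvalues of U V^T coincide with those of the 2 x 2 matrix G = V^T U = [[v1·u1, v1·u2], [v2·u1, v2·u2]] = [[-5, -5], [-10, 8]], and by the Sylvester determinant identity det(I_4 - U V^T) = det(I_2 - V^T U) = det([[6, 5], [10, -7]]) = (6)(-7) - (5)(10) = -92. (Direct check: I - K =
[[-2, 0, 1, 4],
 [1, 5, -11, -8],
 [-6, 0, 3, 8],
 [7, -2, 3, -5]]
has determinant -92.) The finite-dimensional Fredholm alternative says: either (I - K) is invertible, or ker(I - K) ≠ {0} and then range(I - K) = ker((I - K)^*)^⊥, with dim ker(I - K) = dim ker((I - K)^*). Since det(I - K) ≠ 0, 1 is not an eigenvalue of K and ker(I - K) = {0}, so we are in the first case: for every y there is a unique x = (I - K)^(-1) y. (Explicitly, by the Woodbury identity, (I - U V^T)^(-1) = I + U (I_2 - G)^(-1) V^T.)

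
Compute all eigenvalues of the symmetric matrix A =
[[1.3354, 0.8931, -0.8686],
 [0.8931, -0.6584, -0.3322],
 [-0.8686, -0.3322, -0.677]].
sigma(A) ≈ {-1, 2} (-1 with multiplicity 2)

A is real symmetric, so its spectrum consists of real eigenvalues. Expanding the characteristic polynomial of the displayed matrix gives
  det(λ I - A) = p(λ) = λ^3 + (0)λ^2 + (-3)λ + (-2).
Solving p(λ) = 0 yields eigenvalues ≈ -1, -1, 2. (A is shown rounded to 4 decimals, so these recover the underlying integer eigenvalues to within that precision.)
Verification: the trace of A = 0 equals the sum of eigenvalues 0, and det(A) ≈ 2.0000 matches the eigenvalue product 2.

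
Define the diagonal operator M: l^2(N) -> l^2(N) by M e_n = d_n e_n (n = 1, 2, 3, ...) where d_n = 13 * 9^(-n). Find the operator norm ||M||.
||M|| = 13/9 (attained at n = 1)

For M diagonal, ||M|| = sup_n |d_n|. The sequence d_n = 13 * 9^(-n) is positive and strictly decreasing (ratio 9^(-1) < 1), so the supremum is d_1 = 13/9. Hence ||M|| = 13/9.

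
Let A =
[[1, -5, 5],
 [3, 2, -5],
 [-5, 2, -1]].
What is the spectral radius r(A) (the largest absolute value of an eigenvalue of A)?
r(A) = sqrt(52) ≈ 7.2111

The eigenvalues of A are the roots of its characteristic polynomial. With M = A (coefficients from the trace, the sum of principal 2x2 minors, and det A):
  p(λ) = det(λ I - M) = λ^3 - 2λ^2 + 49λ + 52.
By the rational root theorem any rational root is an integer divisor of 52. Testing λ = -1: p(-1) = -1 - 2 - 49 + 52 = 0, so λ = -1 is a root. Dividing out (λ + 1) leaves p(λ) = (λ + 1)(λ^2 - 3λ + 52). For λ^2 - 3λ + 52 the discriminant is -199. It is negative, so the roots are the complex-conjugate pair λ = 3/2 ± (sqrt(199)/2) i ≈ 1.5 ± 7.0534i. For a conjugate pair the product of the roots equals the constant term, so |λ|^2 = 52 and |λ| = sqrt(52) ≈ 7.2111.
Thus the eigenvalues (to 4 decimals) are 1.5 ± 7.0534i (modulus 7.2111); -1 (modulus 1). The spectral radius is the largest modulus: r(A) = sqrt(52) ≈ 7.2111. (Cross-check: r(A) ≤ ||A||_2 ≈ 8.9521; equality holds whenever A is normal, though it can also hold for some non-normal A.)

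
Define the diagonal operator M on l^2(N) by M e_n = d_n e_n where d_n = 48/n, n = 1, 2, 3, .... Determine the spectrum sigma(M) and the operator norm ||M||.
sigma(M) = {48/n : n ≥ 1} ∪ {0}; ||M|| = 48

A bounded diagonal operator on l^2 with diagonal entries d_n has spectrum equal to the closure of {d_n : n ≥ 1}: every d_n is an eigenvalue (with eigenvector e_n), so {d_n} ⊂ sigma(M); the spectrum is closed, so its closure is too; and for lambda not in the closure, (M - lambda I) has bounded inverse (the diagonal entries 1/(d_n - lambda) are bounded). For our sequence d_n = 48/n, n = 1, 2, 3, ...:
  - {d_n} = {48/n : n ≥ 1}; the only limit point is 0
  - closure = {48/n : n ≥ 1} ∪ {0}
For the norm: a diagonal operator has ||M|| = sup_n |d_n|. Here d_n = 48/n is positive and decreasing, so sup_n |d_n| = d_1 = 48. So ||M|| = 48.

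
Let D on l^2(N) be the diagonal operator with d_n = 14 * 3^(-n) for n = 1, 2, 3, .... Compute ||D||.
||D|| = 14/3 (attained at n = 1)

For D diagonal, ||D|| = sup_n |d_n|. The sequence d_n = 14 * 3^(-n) is positive and strictly decreasing (ratio 3^(-1) < 1), so the supremum is d_1 = 14/3. Hence ||D|| = 14/3.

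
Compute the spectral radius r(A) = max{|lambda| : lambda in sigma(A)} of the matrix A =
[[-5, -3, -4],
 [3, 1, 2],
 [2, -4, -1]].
r(A) = sqrt(24) ≈ 4.899

The eigenvalues of A are the roots of its characteristic polynomial. With M = A (coefficients from the trace, the sum of principal 2x2 minors, and det A):
  p(λ) = det(λ I - M) = λ^3 + 5λ^2 + 24λ.
The constant term is 0, so λ = 0 is a root. Dividing out λ leaves p(λ) = λ(λ^2 + 5λ + 24). For λ^2 + 5λ + 24 the discriminant is -71. It is negative, so the roots are the complex-conjugate pair λ = -5/2 ± (sqrt(71)/2) i ≈ -2.5 ± 4.2131i. For a conjugate pair the product of the roots equals the constant term, so |λ|^2 = 24 and |λ| = sqrt(24) ≈ 4.899.
Thus the eigenvalues (to 4 decimals) are -2.5 ± 4.2131i (modulus 4.899); 0 (modulus 0). The spectral radius is the largest modulus: r(A) = sqrt(24) ≈ 4.899. (Cross-check: r(A) ≤ ||A||_2 ≈ 8.0173; equality holds whenever A is normal, though it can also hold for some non-normal A.)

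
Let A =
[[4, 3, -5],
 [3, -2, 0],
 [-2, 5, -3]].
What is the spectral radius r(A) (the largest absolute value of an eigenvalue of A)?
r(A) ≈ 6.3209

The eigenvalues of A are the roots of its characteristic polynomial. With M = A (coefficients from the trace, the sum of principal 2x2 minors, and det A):
  p(λ) = det(λ I - M) = λ^3 + λ^2 - 33λ + 4.
No integer candidate from the rational root theorem (±divisors of 4) is a root, so the roots are irrational. The cubic discriminant is Δ = 142013 > 0, so there are three distinct real roots. p(-7) = -59 and p(-6) = 22 have opposite signs, so a root lies in (-7, -6); Newton's method refines it to λ ≈ -6.3209. p(0) = 4 and p(1) = -27 have opposite signs, so a root lies in (0, 1); Newton's method refines it to λ ≈ 0.1217. p(5) = -11 and p(6) = 58 have opposite signs, so a root lies in (5, 6); Newton's method refines it to λ ≈ 5.1992. Check (Vieta): the three roots sum to -1, matching tr M = -1.
Thus the eigenvalues (to 4 decimals) are -6.3209 (modulus 6.3209); 0.1217 (modulus 0.1217); 5.1992 (modulus 5.1992). The spectral radius is the largest modulus: r(A) ≈ 6.3209. (Cross-check: r(A) ≤ ||A||_2 ≈ 8.2041; equality holds whenever A is normal, though it can also hold for some non-normal A.)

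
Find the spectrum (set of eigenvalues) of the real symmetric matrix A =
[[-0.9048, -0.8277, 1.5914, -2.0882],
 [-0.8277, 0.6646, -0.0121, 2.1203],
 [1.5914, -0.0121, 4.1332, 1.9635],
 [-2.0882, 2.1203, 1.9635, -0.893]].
sigma(A) ≈ {-4, -1, 3, 5}

A is real symmetric, so its spectrum consists of real eigenvalues. Expanding the characteristic polynomial of the displayed matrix gives
  det(λ I - A) = p(λ) = λ^4 + (-3)λ^3 + (-21)λ^2 + (43.0014)λ + (59.9941).
Solving p(λ) = 0 yields eigenvalues ≈ -4, -1, 3, 5. (A is shown rounded to 4 decimals, so these recover the underlying integer eigenvalues to within that precision.)
Verification: the trace of A = 3 equals the sum of eigenvalues 3, and det(A) ≈ 59.9941 matches the eigenvalue product 60.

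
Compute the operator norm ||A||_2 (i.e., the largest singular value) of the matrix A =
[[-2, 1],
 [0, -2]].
||A||_2 = sqrt((9 + sqrt(17))/2) ≈ 2.5616 (= sqrt(largest eigenvalue of A^T A))

||A||_2 = sigma_max(A) = sqrt(lambda_max(A^T A)). Form the symmetric matrix M = A^T A =
[[4, -2],
 [-2, 5]].
Its characteristic polynomial (trace, determinant of M give the coefficients) is
  p(λ) = det(λ I - M) = λ^2 - 9λ + 16.
For λ^2 - 9λ + 16 the discriminant is 17. It is nonnegative but not a perfect square, so the roots are real and irrational: λ = (9 ± sqrt(17))/2 ≈ 6.5616, 2.4384.
So the eigenvalues of A^T A are ≈ 2.4384, 6.5616 (all ≥ 0, as they must be for A^T A). The largest is λ_max = (9 + sqrt(17))/2 ≈ 6.5616, hence ||A||_2 = sqrt(λ_max) = sqrt((9 + sqrt(17))/2) ≈ 2.5616.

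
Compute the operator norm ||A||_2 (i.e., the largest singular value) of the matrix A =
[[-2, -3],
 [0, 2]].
||A||_2 = 4 (= sqrt(largest eigenvalue of A^T A))

||A||_2 = sigma_max(A) = sqrt(lambda_max(A^T A)). Form the symmetric matrix M = A^T A =
[[4, 6],
 [6, 13]].
Its characteristic polynomial (trace, determinant of M give the coefficients) is
  p(λ) = det(λ I - M) = λ^2 - 17λ + 16.
For λ^2 - 17λ + 16 the discriminant is 225. It is a perfect square (15^2), so the roots are rational: λ = (17 ± 15)/2 = 16, 1.
So the eigenvalues of A^T A are ≈ 1, 16 (all ≥ 0, as they must be for A^T A). The largest is λ_max = 16, hence ||A||_2 = sqrt(λ_max) = 4.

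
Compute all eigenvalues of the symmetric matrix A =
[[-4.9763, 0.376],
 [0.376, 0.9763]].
sigma(A) ≈ {-5, 1}

A is real symmetric, so its spectrum consists of real eigenvalues. Expanding the characteristic polynomial of the displayed matrix gives
  det(λ I - A) = p(λ) = λ^2 + (4)λ + (-5).
Solving p(λ) = 0 yields eigenvalues ≈ -5, 1. (A is shown rounded to 4 decimals, so these recover the underlying integer eigenvalues to within that precision.)
Verification: the trace of A = -4 equals the sum of eigenvalues -4, and det(A) ≈ -4.9997 matches the eigenvalue product -5.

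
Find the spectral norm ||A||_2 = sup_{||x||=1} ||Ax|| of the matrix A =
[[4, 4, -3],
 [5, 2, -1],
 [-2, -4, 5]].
||A||_2 ≈ 10.1096 (= sqrt(largest eigenvalue of A^T A))

||A||_2 = sigma_max(A) = sqrt(lambda_max(A^T A)). Form the symmetric matrix M = A^T A =
[[45, 34, -27],
 [34, 36, -34],
 [-27, -34, 35]].
Its characteristic polynomial (trace, sum of principal 2x2 minors, determinant of M give the coefficients) is
  p(λ) = det(λ I - M) = λ^3 - 116λ^2 + 1414λ - 400.
No integer candidate from the rational root theorem (±divisors of 400) is a root, so the roots are irrational. The cubic discriminant is Δ = 14274508000 > 0, so there are three distinct real roots. p(0) = -400 and p(1) = 899 have opposite signs, so a root lies in (0, 1); Newton's method refines it to λ ≈ 0.2898. p(13) = 575 and p(14) = -596 have opposite signs, so a root lies in (13, 14); Newton's method refines it to λ ≈ 13.5071. p(102) = -1828 and p(103) = 7325 have opposite signs, so a root lies in (102, 103); Newton's method refines it to λ ≈ 102.2031. Check (Vieta): the three roots sum to 116, matching tr M = 116.
So the eigenvalues of A^T A are ≈ 0.2898, 13.5071, 102.2031 (all ≥ 0, as they must be for A^T A). The largest is λ_max ≈ 102.2031, hence ||A||_2 = sqrt(λ_max) ≈ 10.1096.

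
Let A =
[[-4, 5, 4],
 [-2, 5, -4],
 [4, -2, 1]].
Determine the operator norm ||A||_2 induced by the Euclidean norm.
||A||_2 ≈ 9.1688 (= sqrt(largest eigenvalue of A^T A))

||A||_2 = sigma_max(A) = sqrt(lambda_max(A^T A)). Form the symmetric matrix M = A^T A =
[[36, -38, -4],
 [-38, 54, -2],
 [-4, -2, 33]].
Its characteristic polynomial (trace, sum of principal 2x2 minors, determinant of M give the coefficients) is
  p(λ) = det(λ I - M) = λ^3 - 123λ^2 + 3450λ - 14884.
No integer candidate from the rational root theorem (±divisors of 14884) is a root, so the roots are irrational. The cubic discriminant is Δ = 12736898676 > 0, so there are three distinct real roots. p(5) = -584 and p(6) = 1604 have opposite signs, so a root lies in (5, 6); Newton's method refines it to λ ≈ 5.2576. p(33) = 956 and p(34) = -468 have opposite signs, so a root lies in (33, 34); Newton's method refines it to λ ≈ 33.6748. p(84) = -268 and p(85) = 3816 have opposite signs, so a root lies in (84, 85); Newton's method refines it to λ ≈ 84.0676. Check (Vieta): the three roots sum to 123, matching tr M = 123.
So the eigenvalues of A^T A are ≈ 5.2576, 33.6748, 84.0676 (all ≥ 0, as they must be for A^T A). The largest is λ_max ≈ 84.0676, hence ||A||_2 = sqrt(λ_max) ≈ 9.1688.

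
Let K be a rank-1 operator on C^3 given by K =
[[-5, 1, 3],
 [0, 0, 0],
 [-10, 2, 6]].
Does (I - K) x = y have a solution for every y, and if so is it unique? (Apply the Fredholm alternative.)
(I - K) is singular (det(I - K) = 0, i.e. 1 ∈ sigma(K)). (I - K) x = y is solvable iff y ⊥ ker((I - K)^*) = span{(-5, 1, 3)}, i.e. iff -5y_1 + y_2 + 3y_3 = 0. When solvable, the solutions are x = y + c·(1, 0, 2), c arbitrary (ker(I - K) = span{(1, 0, 2)}, dimension 1).

K has rank 1, so it is an outer product K = u v^T: every row of K is a multiple of one row vector. Reading off the entries, u = (1, 0, 2) and v = (-5, 1, 3) (row i of K equals u_i·v^T). A rank-one matrix u v^T satisfies K u = u (v·u) and kills the (2)-dimensional subspace v^⊥, so its characteristic polynomial is lambda^2 (lambda - v·u) with v·u = tr K = 1. Hence the eigenvalues of I - K are 1 (multiplicity 2) and 1 - (1) = 0, so det(I - K) = 0. (Direct check: I - K =
[[6, -1, -3],
 [0, 1, 0],
 [10, -2, -5]]
has determinant 0.) So 1 is an eigenvalue of K and (I - K) is not invertible. The finite-dimensional Fredholm alternative says: either (I - K) is invertible, or ker(I - K) ≠ {0} and then range(I - K) = ker((I - K)^*)^⊥, with dim ker(I - K) = dim ker((I - K)^*). We are in the second case, so we need both kernels. Kernel of I - K: (I - K) u = u - u (v·u) = u - u = 0, so ker(I - K) = span{u} = span{(1, 0, 2)} (it is exactly 1-dimensional because rank(I - K) = 2). Kernel of the adjoint: K is real, so (I - K)^* = I - K^T = I - v u^T, and (I - v u^T) v = v - v (u·v) = 0; hence ker((I - K)^*) = span{v} = span{(-5, 1, 3)}. Therefore (I - K) x = y is solvable iff <y, v> = 0, i.e. iff -5y_1 + y_2 + 3y_3 = 0. When this holds, K y = u (v·y) = 0, so (I - K) y = y and x = y is a particular solution; the full solution set is the line x = y + c·u = y + c·(1, 0, 2), c ∈ C.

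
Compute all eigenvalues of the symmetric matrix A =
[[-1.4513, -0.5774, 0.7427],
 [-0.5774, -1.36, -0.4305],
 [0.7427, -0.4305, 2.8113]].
sigma(A) ≈ {-2, -1, 3}

A is real symmetric, so its spectrum consists of real eigenvalues. Expanding the characteristic polynomial of the displayed matrix gives
  det(λ I - A) = p(λ) = λ^3 + (0)λ^2 + (-7)λ + (-6).
Solving p(λ) = 0 yields eigenvalues ≈ -2, -1, 3. (A is shown rounded to 4 decimals, so these recover the underlying integer eigenvalues to within that precision.)
Verification: the trace of A = 0 equals the sum of eigenvalues 0, and det(A) ≈ 6.0000 matches the eigenvalue product 6.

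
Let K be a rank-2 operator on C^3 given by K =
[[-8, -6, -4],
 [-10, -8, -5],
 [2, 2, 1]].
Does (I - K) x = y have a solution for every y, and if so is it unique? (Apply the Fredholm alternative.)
(I - K) is invertible (det(I - K) = 22 ≠ 0), so for every y in C^3 the equation (I - K) x = y has a unique solution.

K has rank 2 and factors as K = U V^T = u1 v1^T + u2 v2^T with u1 = (2, 2, 0), v1 = (-2, -1, -1), u2 = (-2, -3, 1), v2 = (2, 2, 1) (multiplying out reproduces the displayed K). The nonzero eigenvalues of U V^T coincide with those of the 2 x 2 matrix G = V^T U = [[v1·u1, v1·u2], [v2·u1, v2·u2]] = [[-6, 6], [8, -9]], and by the Sylvester determinant identity det(I_3 - U V^T) = det(I_2 - V^T U) = det([[7, -6], [-8, 10]]) = (7)(10) - (-6)(-8) = 22. (Direct check: I - K =
[[9, 6, 4],
 [10, 9, 5],
 [-2, -2, 0]]
has determinant 22.) The finite-dimensional Fredholm alternative says: either (I - K) is invertible, or ker(I - K) ≠ {0} and then range(I - K) = ker((I - K)^*)^⊥, with dim ker(I - K) = dim ker((I - K)^*). Since det(I - K) ≠ 0, 1 is not an eigenvalue of K and ker(I - K) = {0}, so we are in the first case: for every y there is a unique x = (I - K)^(-1) y. (Explicitly, by the Woodbury identity, (I - U V^T)^(-1) = I + U (I_2 - G)^(-1) V^T.)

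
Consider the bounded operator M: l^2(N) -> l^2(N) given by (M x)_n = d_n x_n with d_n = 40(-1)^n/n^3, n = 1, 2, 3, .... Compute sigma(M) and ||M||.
sigma(M) = {40(-1)^n/n^3 : n ≥ 1} ∪ {0}; ||M|| = 40

A bounded diagonal operator on l^2 with diagonal entries d_n has spectrum equal to the closure of {d_n : n ≥ 1}: every d_n is an eigenvalue (with eigenvector e_n), so {d_n} ⊂ sigma(M); the spectrum is closed, so its closure is too; and for lambda not in the closure, (M - lambda I) has bounded inverse (the diagonal entries 1/(d_n - lambda) are bounded). For our sequence d_n = 40(-1)^n/n^3, n = 1, 2, 3, ...:
  - {d_n} = {40(-1)^n/n^3 : n ≥ 1}; the only limit point is 0
  - closure = {40(-1)^n/n^3 : n ≥ 1} ∪ {0}
For the norm: a diagonal operator has ||M|| = sup_n |d_n|. Here |d_n| = 40/n^3 is decreasing, so sup_n |d_n| = |d_1| = 40. So ||M|| = 40.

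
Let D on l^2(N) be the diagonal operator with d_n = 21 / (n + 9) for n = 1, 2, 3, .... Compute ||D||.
||D|| = 21/10 (attained at n = 1)

For D diagonal, ||D|| = sup_n |d_n| = sup_n 21/(n + 9). This is positive and strictly decreasing in n, so the supremum is attained at n = 1: d_1 = 21/(1 + 9) = 21/10. Hence ||D|| = 21/10.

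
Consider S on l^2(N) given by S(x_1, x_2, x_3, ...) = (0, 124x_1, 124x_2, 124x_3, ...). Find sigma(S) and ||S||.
sigma(S) = closed disk {z in C : |z| ≤ 124}; ||S|| = 124

Note S = 124·U where U is the unit right shift (U x)_k = x_{k-1} (with x_0 := 0); so ||S|| = 124||U|| and sigma(S) = 124·sigma(U). ||S x||^2 = sum_{k≥1} |124x_k|^2 = 15376||x||^2, so ||S|| = 124 and sigma(S) ⊂ {|z| ≤ 124}. For any |lambda| < 124, the equation (S - lambda I) x = 0 forces x_1 = 0, then 124x_k = lambda x_{k+1} ⇒ x = 0, so S has no eigenvalues. But (S - lambda I) is not surjective for |lambda| < 124: solving (S - lambda I) x = e_1 would require x_n proportional to (lambda/124)^(-n), which is not in l^2. So every |lambda| < 124 lies in the residual spectrum. The boundary |lambda| = 124 is in the approximate point spectrum (the spectrum is closed). Hence sigma(S) is the closed disk of radius 124.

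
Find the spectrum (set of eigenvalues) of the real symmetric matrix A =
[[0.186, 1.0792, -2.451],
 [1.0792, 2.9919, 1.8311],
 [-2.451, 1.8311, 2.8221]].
sigma(A) ≈ {-2, 3, 5}

A is real symmetric, so its spectrum consists of real eigenvalues. Expanding the characteristic polynomial of the displayed matrix gives
  det(λ I - A) = p(λ) = λ^3 + (-6)λ^2 + (-1)λ + (30).
Solving p(λ) = 0 yields eigenvalues ≈ -2, 3, 5. (A is shown rounded to 4 decimals, so these recover the underlying integer eigenvalues to within that precision.)
Verification: the trace of A = 6 equals the sum of eigenvalues 6, and det(A) ≈ -30.0005 matches the eigenvalue product -30.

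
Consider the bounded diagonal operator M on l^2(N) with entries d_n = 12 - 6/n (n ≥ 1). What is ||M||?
||M|| = 12

For a diagonal operator on l^2 with entries d_n, ||M|| = sup_n |d_n|. Here d_1 = 6, d_2 = 9, ..., and d_n = 12 - 6/n increases monotonically toward 12. All terms lie in [6, 12), so |d_n| = d_n and the supremum is the limit 12, which is not attained by any individual d_n. Hence ||M|| = 12.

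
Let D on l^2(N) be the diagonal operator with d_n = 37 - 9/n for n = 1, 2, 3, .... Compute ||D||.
||D|| = 37

For a diagonal operator on l^2 with entries d_n, ||D|| = sup_n |d_n|. Here d_1 = 28, d_2 = 65/2, ..., and d_n = 37 - 9/n increases monotonically toward 37. All terms lie in [28, 37), so |d_n| = d_n and the supremum is the limit 37, which is not attained by any individual d_n. Hence ||D|| = 37.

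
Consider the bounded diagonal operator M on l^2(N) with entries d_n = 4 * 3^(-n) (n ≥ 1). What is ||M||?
||M|| = 4/3 (attained at n = 1)

For M diagonal, ||M|| = sup_n |d_n|. The sequence d_n = 4 * 3^(-n) is positive and strictly decreasing (ratio 3^(-1) < 1), so the supremum is d_1 = 4/3. Hence ||M|| = 4/3.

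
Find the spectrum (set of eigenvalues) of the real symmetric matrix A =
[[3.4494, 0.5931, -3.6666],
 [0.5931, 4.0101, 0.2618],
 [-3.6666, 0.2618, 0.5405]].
sigma(A) ≈ {-2, 4, 6}

A is real symmetric, so its spectrum consists of real eigenvalues. Expanding the characteristic polynomial of the displayed matrix gives
  det(λ I - A) = p(λ) = λ^3 + (-8)λ^2 + (4)λ + (48).
Solving p(λ) = 0 yields eigenvalues ≈ -2, 4, 6. (A is shown rounded to 4 decimals, so these recover the underlying integer eigenvalues to within that precision.)
Verification: the trace of A = 8 equals the sum of eigenvalues 8, and det(A) ≈ -48.0004 matches the eigenvalue product -48.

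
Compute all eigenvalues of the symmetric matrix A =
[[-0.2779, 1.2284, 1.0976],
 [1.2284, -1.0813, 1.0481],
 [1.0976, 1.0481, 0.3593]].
sigma(A) ≈ {-2, -1, 2}

A is real symmetric, so its spectrum consists of real eigenvalues. Expanding the characteristic polynomial of the displayed matrix gives
  det(λ I - A) = p(λ) = λ^3 + (1)λ^2 + (-4)λ + (-4).
Solving p(λ) = 0 yields eigenvalues ≈ -2, -1, 2. (A is shown rounded to 4 decimals, so these recover the underlying integer eigenvalues to within that precision.)
Verification: the trace of A = -1 equals the sum of eigenvalues -1, and det(A) ≈ 4.0000 matches the eigenvalue product 4.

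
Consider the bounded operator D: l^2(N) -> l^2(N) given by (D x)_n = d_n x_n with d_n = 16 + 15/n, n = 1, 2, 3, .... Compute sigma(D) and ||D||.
sigma(D) = {16 + 15/n : n ≥ 1} ∪ {16}; ||D|| = 31

A bounded diagonal operator on l^2 with diagonal entries d_n has spectrum equal to the closure of {d_n : n ≥ 1}: every d_n is an eigenvalue (with eigenvector e_n), so {d_n} ⊂ sigma(D); the spectrum is closed, so its closure is too; and for lambda not in the closure, (D - lambda I) has bounded inverse (the diagonal entries 1/(d_n - lambda) are bounded). For our sequence d_n = 16 + 15/n, n = 1, 2, 3, ...:
  - {d_n} = {16 + 15/n : n ≥ 1}; the only limit point is 16
  - closure = {16 + 15/n : n ≥ 1} ∪ {16}
For the norm: a diagonal operator has ||D|| = sup_n |d_n|. Here d_n = 16 + 15/n is positive and decreasing, so sup_n |d_n| = d_1 = 16 + 15 = 31. So ||D|| = 31.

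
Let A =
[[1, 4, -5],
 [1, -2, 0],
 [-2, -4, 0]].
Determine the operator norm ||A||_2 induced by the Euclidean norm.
||A||_2 ≈ 7.333 (= sqrt(largest eigenvalue of A^T A))

||A||_2 = sigma_max(A) = sqrt(lambda_max(A^T A)). Form the symmetric matrix M = A^T A =
[[6, 10, -5],
 [10, 36, -20],
 [-5, -20, 25]].
Its characteristic polynomial (trace, sum of principal 2x2 minors, determinant of M give the coefficients) is
  p(λ) = det(λ I - M) = λ^3 - 67λ^2 + 741λ - 1600.
No integer candidate from the rational root theorem (±divisors of 1600) is a root, so the roots are irrational. The cubic discriminant is Δ = 273178925 > 0, so there are three distinct real roots. p(2) = -378 and p(3) = 47 have opposite signs, so a root lies in (2, 3); Newton's method refines it to λ ≈ 2.8741. p(10) = 110 and p(11) = -225 have opposite signs, so a root lies in (10, 11); Newton's method refines it to λ ≈ 10.3527. p(53) = -1653 and p(54) = 506 have opposite signs, so a root lies in (53, 54); Newton's method refines it to λ ≈ 53.7732. Check (Vieta): the three roots sum to 67, matching tr M = 67.
So the eigenvalues of A^T A are ≈ 2.8741, 10.3527, 53.7732 (all ≥ 0, as they must be for A^T A). The largest is λ_max ≈ 53.7732, hence ||A||_2 = sqrt(λ_max) ≈ 7.333.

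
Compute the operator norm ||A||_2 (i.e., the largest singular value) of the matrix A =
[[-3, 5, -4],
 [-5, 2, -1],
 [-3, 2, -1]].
||A||_2 ≈ 9.1581 (= sqrt(largest eigenvalue of A^T A))

||A||_2 = sigma_max(A) = sqrt(lambda_max(A^T A)). Form the symmetric matrix M = A^T A =
[[43, -31, 20],
 [-31, 33, -24],
 [20, -24, 18]].
Its characteristic polynomial (trace, sum of principal 2x2 minors, determinant of M give the coefficients) is
  p(λ) = det(λ I - M) = λ^3 - 94λ^2 + 850λ - 36.
No integer candidate from the rational root theorem (±divisors of 36) is a root, so the roots are irrational. The cubic discriminant is Δ = 3859646112 > 0, so there are three distinct real roots. p(0) = -36 and p(1) = 721 have opposite signs, so a root lies in (0, 1); Newton's method refines it to λ ≈ 0.0426. p(10) = 64 and p(11) = -729 have opposite signs, so a root lies in (10, 11); Newton's method refines it to λ ≈ 10.087. p(83) = -5265 and p(84) = 804 have opposite signs, so a root lies in (83, 84); Newton's method refines it to λ ≈ 83.8704. Check (Vieta): the three roots sum to 94, matching tr M = 94.
So the eigenvalues of A^T A are ≈ 0.0426, 10.087, 83.8704 (all ≥ 0, as they must be for A^T A). The largest is λ_max ≈ 83.8704, hence ||A||_2 = sqrt(λ_max) ≈ 9.1581.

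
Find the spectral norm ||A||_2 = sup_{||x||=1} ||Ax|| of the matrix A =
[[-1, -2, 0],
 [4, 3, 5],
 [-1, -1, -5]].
||A||_2 ≈ 8.5983 (= sqrt(largest eigenvalue of A^T A))

||A||_2 = sigma_max(A) = sqrt(lambda_max(A^T A)). Form the symmetric matrix M = A^T A =
[[18, 15, 25],
 [15, 14, 20],
 [25, 20, 50]].
Its characteristic polynomial (trace, sum of principal 2x2 minors, determinant of M give the coefficients) is
  p(λ) = det(λ I - M) = λ^3 - 82λ^2 + 602λ - 400.
No integer candidate from the rational root theorem (±divisors of 400) is a root, so the roots are irrational. The cubic discriminant is Δ = 1033047664 > 0, so there are three distinct real roots. p(0) = -400 and p(1) = 121 have opposite signs, so a root lies in (0, 1); Newton's method refines it to λ ≈ 0.738. p(7) = 139 and p(8) = -320 have opposite signs, so a root lies in (7, 8); Newton's method refines it to λ ≈ 7.3316. p(73) = -4415 and p(74) = 340 have opposite signs, so a root lies in (73, 74); Newton's method refines it to λ ≈ 73.9304. Check (Vieta): the three roots sum to 82, matching tr M = 82.
So the eigenvalues of A^T A are ≈ 0.738, 7.3316, 73.9304 (all ≥ 0, as they must be for A^T A). The largest is λ_max ≈ 73.9304, hence ||A||_2 = sqrt(λ_max) ≈ 8.5983.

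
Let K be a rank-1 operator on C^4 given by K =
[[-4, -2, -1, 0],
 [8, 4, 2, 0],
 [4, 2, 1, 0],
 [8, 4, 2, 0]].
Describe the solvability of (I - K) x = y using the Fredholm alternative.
(I - K) is singular (det(I - K) = 0, i.e. 1 ∈ sigma(K)). (I - K) x = y is solvable iff y ⊥ ker((I - K)^*) = span{(-4, -2, -1, 0)}, i.e. iff -4y_1 - 2y_2 - y_3 = 0. When solvable, the solutions are x = y + c·(1, -2, -1, -2), c arbitrary (ker(I - K) = span{(1, -2, -1, -2)}, dimension 1).

K has rank 1, so it is an outer product K = u v^T: every row of K is a multiple of one row vector. Reading off the entries, u = (1, -2, -1, -2) and v = (-4, -2, -1, 0) (row i of K equals u_i·v^T). A rank-one matrix u v^T satisfies K u = u (v·u) and kills the (3)-dimensional subspace v^⊥, so its characteristic polynomial is lambda^3 (lambda - v·u) with v·u = tr K = 1. Hence the eigenvalues of I - K are 1 (multiplicity 3) and 1 - (1) = 0, so det(I - K) = 0. (Direct check: I - K =
[[5, 2, 1, 0],
 [-8, -3, -2, 0],
 [-4, -2, 0, 0],
 [-8, -4, -2, 1]]
has determinant 0.) So 1 is an eigenvalue of K and (I - K) is not invertible. The finite-dimensional Fredholm alternative says: either (I - K) is invertible, or ker(I - K) ≠ {0} and then range(I - K) = ker((I - K)^*)^⊥, with dim ker(I - K) = dim ker((I - K)^*). We are in the second case, so we need both kernels. Kernel of I - K: (I - K) u = u - u (v·u) = u - u = 0, so ker(I - K) = span{u} = span{(1, -2, -1, -2)} (it is exactly 1-dimensional because rank(I - K) = 3). Kernel of the adjoint: K is real, so (I - K)^* = I - K^T = I - v u^T, and (I - v u^T) v = v - v (u·v) = 0; hence ker((I - K)^*) = span{v} = span{(-4, -2, -1, 0)}. Therefore (I - K) x = y is solvable iff <y, v> = 0, i.e. iff -4y_1 - 2y_2 - y_3 = 0. When this holds, K y = u (v·y) = 0, so (I - K) y = y and x = y is a particular solution; the full solution set is the line x = y + c·u = y + c·(1, -2, -1, -2), c ∈ C.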